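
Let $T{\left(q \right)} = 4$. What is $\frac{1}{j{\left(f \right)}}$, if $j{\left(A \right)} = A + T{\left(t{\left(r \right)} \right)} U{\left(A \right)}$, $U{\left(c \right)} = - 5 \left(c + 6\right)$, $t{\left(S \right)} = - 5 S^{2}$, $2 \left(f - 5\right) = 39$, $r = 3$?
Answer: $- \frac{2}{1171} \approx -0.0017079$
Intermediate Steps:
$f = \frac{49}{2}$ ($f = 5 + \frac{1}{2} \cdot 39 = 5 + \frac{39}{2} = \frac{49}{2} \approx 24.5$)
$U{\left(c \right)} = -30 - 5 c$ ($U{\left(c \right)} = - 5 \left(6 + c\right) = -30 - 5 c$)
$j{\left(A \right)} = -120 - 19 A$ ($j{\left(A \right)} = A + 4 \left(-30 - 5 A\right) = A - \left(120 + 20 A\right) = -120 - 19 A$)
$\frac{1}{j{\left(f \right)}} = \frac{1}{-120 - \frac{931}{2}} = \frac{1}{- \frac{1171}{2}} = - \frac{2}{1171}$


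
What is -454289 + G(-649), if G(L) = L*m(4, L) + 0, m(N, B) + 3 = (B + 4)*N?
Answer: 1222078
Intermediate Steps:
m(N, B) = -3 + N*(4 + B) (m(N, B) = -3 + (B + 4)*N = -3 + (4 + B)*N = -3 + N*(4 + B))
G(L) = L*(13 + 4*L) (G(L) = L*(-3 + 4*4 + L*4) + 0 = L*(-3 + 16 + 4*L) + 0 = L*(13 + 4*L) + 0 = L*(13 + 4*L))
-454289 + G(-649) = -454289 - 649*(13 + 4*(-649)) = -454289 - 649*(13 - 2596) = -454289 - 649*(-2583) = -454289 + 1676367 = 1222078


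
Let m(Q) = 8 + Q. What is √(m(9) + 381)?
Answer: √398 ≈ 19.950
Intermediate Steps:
√(m(9) + 381) = √((8 + 9) + 381) = √(17 + 381) = √398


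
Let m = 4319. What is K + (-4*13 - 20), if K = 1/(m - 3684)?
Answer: -45719/635 ≈ -71.998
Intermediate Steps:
K = 1/635 (K = 1/(4319 - 3684) = 1/635 ≈ 0.0015748)
K + (-4*13 - 20) = 1/635 + (-4*13 - 20) = 1/635 + (-52 - 20) = 1/635 - 72 = -45719/635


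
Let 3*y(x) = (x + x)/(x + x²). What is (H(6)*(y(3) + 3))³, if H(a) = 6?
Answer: 6859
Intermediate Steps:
y(x) = 2*x/(3*(x + x²)) (y(x) = ((x + x)/(x + x²))/3 = ((2*x)/(x + x²))/3 = (2*x/(x + x²))/3 = 2*x/(3*(x + x²)))
(H(6)*(y(3) + 3))³ = (6*(2/(3*(1 + 3)) + 3))³ = (6*((⅔)/4 + 3))³ = (6*((⅔)*(¼) + 3))³ = (6*(⅙ + 3))³ = (6*(19/6))³ = 19³ = 6859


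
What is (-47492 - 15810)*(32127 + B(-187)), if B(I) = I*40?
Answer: -1560204394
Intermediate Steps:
B(I) = 40*I
(-47492 - 15810)*(32127 + B(-187)) = (-47492 - 15810)*(32127 + 40*(-187)) = -63302*(32127 - 7480) = -63302*24647 = -1560204394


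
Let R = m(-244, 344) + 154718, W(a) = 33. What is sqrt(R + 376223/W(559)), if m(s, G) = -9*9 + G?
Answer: 2*sqrt(45297417)/33 ≈ 407.90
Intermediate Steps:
m(s, G) = -81 + G
R = 154981 (R = (-81 + 344) + 154718 = 263 + 154718 = 154981)
sqrt(R + 376223/W(559)) = sqrt(154981 + 376223/33) = sqrt(5490596/33) = 2*sqrt(45297417)/33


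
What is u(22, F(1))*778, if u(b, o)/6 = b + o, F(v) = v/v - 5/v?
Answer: 84024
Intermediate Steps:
F(v) = 1 - 5/v
u(b, o) = 6*b + 6*o (u(b, o) = 6*(b + o) = 6*b + 6*o)
u(22, F(1))*778 = (6*22 + 6*((-5 + 1)/1))*778 = (132 + 6*(1*(-4)))*778 = (132 + 6*(-4))*778 = (132 - 24)*778 = 108*778 = 84024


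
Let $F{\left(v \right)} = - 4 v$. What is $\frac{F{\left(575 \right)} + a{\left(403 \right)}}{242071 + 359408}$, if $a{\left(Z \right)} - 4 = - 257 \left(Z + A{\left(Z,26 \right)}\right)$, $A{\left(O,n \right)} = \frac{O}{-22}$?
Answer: $- \frac{2225503}{13232538} \approx -0.16818$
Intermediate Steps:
$A{\left(O,n \right)} = - \frac{O}{22}$ ($A{\left(O,n \right)} = O \left(- \frac{1}{22}\right) = - \frac{O}{22}$)
$a{\left(Z \right)} = 4 - \frac{5397 Z}{22}$ ($a{\left(Z \right)} = 4 - 257 \left(Z - \frac{Z}{22}\right) = 4 - 257 \frac{21 Z}{22} = 4 - \frac{5397 Z}{22}$)
$\frac{F{\left(575 \right)} + a{\left(403 \right)}}{242071 + 359408} = \frac{\left(-4\right) 575 + \left(4 - \frac{2174991}{22}\right)}{242071 + 359408} = \frac{-2300 + \left(4 - \frac{2174991}{22}\right)}{601479} = \left(-2300 - \frac{2174903}{22}\right) \frac{1}{601479} = \left(- \frac{2225503}{22}\right) \frac{1}{601479} = - \frac{2225503}{13232538}$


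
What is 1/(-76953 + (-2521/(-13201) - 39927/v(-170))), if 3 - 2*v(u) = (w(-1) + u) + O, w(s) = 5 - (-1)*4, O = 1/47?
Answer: -33913369/2626244066454 ≈ -1.2913e-5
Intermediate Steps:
O = 1/47 ≈ 0.021277
w(s) = 9 (w(s) = 5 - 1*(-4) = 5 + 4 = 9)
v(u) = -283/94 - u/2 (v(u) = 3/2 - ((9 + u) + 1/47)/2 = 3/2 - (424/47 + u)/2 = 3/2 + (-212/47 - u/2) = -283/94 - u/2)
1/(-76953 + (-2521/(-13201) - 39927/v(-170))) = 1/(-76953 + (-2521/(-13201) - 39927/(-283/94 - ½*(-170)))) = 1/(-76953 + (-2521*(-1/13201) - 39927/(-283/94 + 85))) = 1/(-76953 + (2521/13201 - 39927/7707/94)) = 1/(-76953 + (2521/13201 - 39927*94/7707)) = 1/(-76953 + (2521/13201 - 1251046/2569)) = 1/(-76953 - 16508581797/33913369) = 1/(-2626244066454/33913369) = -33913369/2626244066454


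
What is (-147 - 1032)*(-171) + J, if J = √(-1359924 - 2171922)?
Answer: 201609 + I*√3531846 ≈ 2.0161e+5 + 1879.3*I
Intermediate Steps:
J = I*√3531846 (J = √(-3531846) = I*√3531846 ≈ 1879.3*I)
(-147 - 1032)*(-171) + J = (-147 - 1032)*(-171) + I*√3531846 = -1179*(-171) + I*√3531846 = 201609 + I*√3531846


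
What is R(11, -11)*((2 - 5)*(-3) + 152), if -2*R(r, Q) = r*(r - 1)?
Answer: -8855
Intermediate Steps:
R(r, Q) = -r*(-1 + r)/2 (R(r, Q) = -r*(r - 1)/2 = -r*(-1 + r)/2)
R(11, -11)*((2 - 5)*(-3) + 152) = ((½)*11*(1 - 1*11))*((2 - 5)*(-3) + 152) = ((½)*11*(1 - 11))*(-3*(-3) + 152) = ((½)*11*(-10))*(9 + 152) = -55*161 = -8855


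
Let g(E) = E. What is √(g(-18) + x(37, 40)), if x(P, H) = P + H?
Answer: √59 ≈ 7.6811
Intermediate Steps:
x(P, H) = H + P
√(g(-18) + x(37, 40)) = √(-18 + (40 + 37)) = √(-18 + 77) = √59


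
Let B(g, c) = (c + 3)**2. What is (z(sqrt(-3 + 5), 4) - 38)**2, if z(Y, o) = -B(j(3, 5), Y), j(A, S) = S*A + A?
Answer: 2473 + 588*sqrt(2) ≈ 3304.6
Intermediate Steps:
j(A, S) = A + A*S (j(A, S) = A*S + A = A + A*S)
B(g, c) = (3 + c)**2
z(Y, o) = -(3 + Y)**2
(z(sqrt(-3 + 5), 4) - 38)**2 = (-(3 + sqrt(-3 + 5))**2 - 38)**2 = (-(3 + sqrt(2))**2 - 38)**2 = (-38 - (3 + sqrt(2))**2)**2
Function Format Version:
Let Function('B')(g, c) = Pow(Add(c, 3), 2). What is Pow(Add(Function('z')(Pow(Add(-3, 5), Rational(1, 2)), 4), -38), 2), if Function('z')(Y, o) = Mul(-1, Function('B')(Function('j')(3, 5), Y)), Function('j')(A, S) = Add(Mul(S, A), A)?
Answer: Add(2473, Mul(588, Pow(2, Rational(1, 2)))) ≈ 3304.6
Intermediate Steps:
Function('j')(A, S) = Add(A, Mul(A, S)) (Function('j')(A, S) = Add(Mul(A, S), A) = Add(A, Mul(A, S)))
Function('B')(g, c) = Pow(Add(3, c), 2)
Function('z')(Y, o) = Mul(-1, Pow(Add(3, Y), 2))
Pow(Add(Function('z')(Pow(Add(-3, 5), Rational(1, 2)), 4), -38), 2) = Pow(Add(Mul(-1, Pow(Add(3, Pow(Add(-3, 5), Rational(1, 2))), 2)), -38), 2) = Pow(Add(Mul(-1, Pow(Add(3, Pow(2, Rational(1, 2))), 2)), -38), 2) = Pow(Add(-38, Mul(-1, Pow(Add(3, Pow(2, Rational(1, 2))), 2))), 2)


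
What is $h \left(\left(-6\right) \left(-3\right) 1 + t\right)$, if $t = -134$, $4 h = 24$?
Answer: $-696$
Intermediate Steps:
$h = 6$ ($h = \frac{1}{4} \cdot 24 = 6$)
$h \left(\left(-6\right) \left(-3\right) 1 + t\right) = 6 \left(\left(-6\right) \left(-3\right) 1 - 134\right) = 6 \left(18 \cdot 1 - 134\right) = 6 \left(18 - 134\right) = 6 \left(-116\right) = -696$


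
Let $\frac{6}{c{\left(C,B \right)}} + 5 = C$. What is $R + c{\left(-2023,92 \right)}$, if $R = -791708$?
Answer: $- \frac{267597305}{338} \approx -7.9171 \cdot 10^{5}$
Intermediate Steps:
$c{\left(C,B \right)} = \frac{6}{-5 + C}$
$R + c{\left(-2023,92 \right)} = -791708 + \frac{6}{-5 - 2023} = -791708 + \frac{6}{-2028} = -791708 + 6 \left(- \frac{1}{2028}\right) = -791708 - \frac{1}{338} = - \frac{267597305}{338}$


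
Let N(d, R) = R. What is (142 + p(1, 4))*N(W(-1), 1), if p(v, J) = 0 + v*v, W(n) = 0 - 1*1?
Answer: 143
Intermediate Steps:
W(n) = -1 (W(n) = 0 - 1 = -1)
p(v, J) = v² (p(v, J) = 0 + v² = v²)
(142 + p(1, 4))*N(W(-1), 1) = (142 + 1²)*1 = (142 + 1)*1 = 143*1 = 143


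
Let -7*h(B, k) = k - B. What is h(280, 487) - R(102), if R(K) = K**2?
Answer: -73035/7 ≈ -10434.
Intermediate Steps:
h(B, k) = -k/7 + B/7 (h(B, k) = -(k - B)/7 = -k/7 + B/7)
h(280, 487) - R(102) = (-1/7*487 + (1/7)*280) - 1*102**2 = (-487/7 + 40) - 1*10404 = -207/7 - 10404 = -73035/7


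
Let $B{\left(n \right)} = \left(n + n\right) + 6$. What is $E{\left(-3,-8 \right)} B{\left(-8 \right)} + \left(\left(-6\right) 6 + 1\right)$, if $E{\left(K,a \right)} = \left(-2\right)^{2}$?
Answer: $-75$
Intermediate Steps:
$E{\left(K,a \right)} = 4$
$B{\left(n \right)} = 6 + 2 n$ ($B{\left(n \right)} = 2 n + 6 = 6 + 2 n$)
$E{\left(-3,-8 \right)} B{\left(-8 \right)} + \left(\left(-6\right) 6 + 1\right) = 4 \left(6 + 2 \left(-8\right)\right) + \left(\left(-6\right) 6 + 1\right) = 4 \left(6 - 16\right) + \left(-36 + 1\right) = 4 \left(-10\right) - 35 = -40 - 35 = -75$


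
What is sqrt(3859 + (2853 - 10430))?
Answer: 13*I*sqrt(22) ≈ 60.975*I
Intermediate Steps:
sqrt(3859 + (2853 - 10430)) = sqrt(3859 - 7577) = sqrt(-3718) = 13*I*sqrt(22)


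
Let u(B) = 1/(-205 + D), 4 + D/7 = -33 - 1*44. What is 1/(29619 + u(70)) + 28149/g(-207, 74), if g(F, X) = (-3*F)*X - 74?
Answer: 643686709543/1049085977960 ≈ 0.61357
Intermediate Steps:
D = -567 (D = -28 + 7*(-33 - 1*44) = -28 + 7*(-33 - 44) = -28 + 7*(-77) = -28 - 539 = -567)
g(F, X) = -74 - 3*F*X (g(F, X) = -3*F*X - 74 = -74 - 3*F*X)
u(B) = -1/772 (u(B) = 1/(-205 - 567) = 1/(-772) = -1/772)
1/(29619 + u(70)) + 28149/g(-207, 74) = 1/(29619 - 1/772) + 28149/(-74 - 3*(-207)*74) = 1/(22865867/772) + 28149/(-74 + 45954) = 772/22865867 + 28149/45880 = 643686709543/1049085977960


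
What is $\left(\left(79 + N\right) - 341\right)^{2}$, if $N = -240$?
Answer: $252004$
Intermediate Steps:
$\left(\left(79 + N\right) - 341\right)^{2} = \left(\left(79 - 240\right) - 341\right)^{2} = \left(-161 - 341\right)^{2} = \left(-502\right)^{2} = 252004$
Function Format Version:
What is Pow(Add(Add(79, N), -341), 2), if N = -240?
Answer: 252004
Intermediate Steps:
Pow(Add(Add(79, N), -341), 2) = Pow(Add(Add(79, -240), -341), 2) = Pow(Add(-161, -341), 2) = Pow(-502, 2) = 252004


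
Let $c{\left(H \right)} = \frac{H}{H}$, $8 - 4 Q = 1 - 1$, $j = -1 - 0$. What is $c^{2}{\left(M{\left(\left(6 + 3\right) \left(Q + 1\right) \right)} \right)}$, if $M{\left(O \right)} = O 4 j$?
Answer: $1$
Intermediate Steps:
$j = -1$ ($j = -1 + 0 = -1$)
$Q = 2$ ($Q = 2 - \frac{1 - 1}{4} = 2 - 0 = 2 + 0 = 2$)
$M{\left(O \right)} = - 4 O$ ($M{\left(O \right)} = O 4 \left(-1\right) = 4 O \left(-1\right) = - 4 O$)
$c{\left(H \right)} = 1$
$c^{2}{\left(M{\left(\left(6 + 3\right) \left(Q + 1\right) \right)} \right)} = 1^{2} = 1$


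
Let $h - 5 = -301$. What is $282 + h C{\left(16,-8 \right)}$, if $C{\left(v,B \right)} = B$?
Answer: $2650$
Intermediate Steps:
$h = -296$ ($h = 5 - 301 = -296$)
$282 + h C{\left(16,-8 \right)} = 282 - -2368 = 282 + 2368 = 2650$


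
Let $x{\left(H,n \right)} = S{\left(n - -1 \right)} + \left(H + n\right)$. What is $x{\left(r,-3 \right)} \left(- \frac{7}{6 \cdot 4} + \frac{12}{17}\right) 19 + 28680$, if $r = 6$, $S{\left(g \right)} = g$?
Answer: $\frac{11704651}{408} \approx 28688.0$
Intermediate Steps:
$x{\left(H,n \right)} = 1 + H + 2 n$ ($x{\left(H,n \right)} = \left(n - -1\right) + \left(H + n\right) = \left(n + 1\right) + \left(H + n\right) = \left(1 + n\right) + \left(H + n\right) = 1 + H + 2 n$)
$x{\left(r,-3 \right)} \left(- \frac{7}{6 \cdot 4} + \frac{12}{17}\right) 19 + 28680 = \left(1 + 6 + 2 \left(-3\right)\right) \left(- \frac{7}{6 \cdot 4} + \frac{12}{17}\right) 19 + 28680 = \left(1 + 6 - 6\right) \left(- \frac{7}{24} + 12 \cdot \frac{1}{17}\right) 19 + 28680 = 1 \left(\left(-7\right) \frac{1}{24} + \frac{12}{17}\right) 19 + 28680 = 1 \left(- \frac{7}{24} + \frac{12}{17}\right) 19 + 28680 = 1 \cdot \frac{169}{408} \cdot 19 + 28680 = \frac{169}{408} \cdot 19 + 28680 = \frac{3211}{408} + 28680 = \frac{11704651}{408}$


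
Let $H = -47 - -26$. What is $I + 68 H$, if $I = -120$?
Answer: $-1548$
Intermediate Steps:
$H = -21$ ($H = -47 + 26 = -21$)
$I + 68 H = -120 + 68 \left(-21\right) = -120 - 1428 = -1548$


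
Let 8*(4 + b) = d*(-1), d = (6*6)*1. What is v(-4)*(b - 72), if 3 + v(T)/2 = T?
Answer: 1127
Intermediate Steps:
d = 36 (d = 36*1 = 36)
b = -17/2 (b = -4 + (36*(-1))/8 = -4 + (⅛)*(-36) = -4 - 9/2 = -17/2 ≈ -8.5000)
v(T) = -6 + 2*T
v(-4)*(b - 72) = (-6 + 2*(-4))*(-17/2 - 72) = (-6 - 8)*(-161/2) = -14*(-161/2) = 1127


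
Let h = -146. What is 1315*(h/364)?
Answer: -95995/182 ≈ -527.45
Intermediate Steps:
1315*(h/364) = 1315*(-146/364) = 1315*(-146*1/364) = 1315*(-73/182) = -95995/182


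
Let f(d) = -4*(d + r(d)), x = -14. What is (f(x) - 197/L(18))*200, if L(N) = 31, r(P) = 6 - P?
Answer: -188200/31 ≈ -6071.0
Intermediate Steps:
f(d) = -24 (f(d) = -4*(d + (6 - d)) = -4*6 = -24)
(f(x) - 197/L(18))*200 = (-24 - 197/31)*200 = -941/31*200 = -188200/31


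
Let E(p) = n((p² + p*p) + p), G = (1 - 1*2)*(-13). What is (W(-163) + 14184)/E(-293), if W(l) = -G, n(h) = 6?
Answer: 14171/6 ≈ 2361.8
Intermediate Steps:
G = 13 (G = (1 - 2)*(-13) = -1*(-13) = 13)
W(l) = -13 (W(l) = -1*13 = -13)
E(p) = 6
(W(-163) + 14184)/E(-293) = (-13 + 14184)/6 = 14171*(⅙) = 14171/6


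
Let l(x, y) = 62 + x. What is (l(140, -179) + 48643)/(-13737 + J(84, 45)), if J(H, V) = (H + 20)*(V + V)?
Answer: -48845/4377 ≈ -11.159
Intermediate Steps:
J(H, V) = 2*V*(20 + H) (J(H, V) = (20 + H)*(2*V) = 2*V*(20 + H))
(l(140, -179) + 48643)/(-13737 + J(84, 45)) = ((62 + 140) + 48643)/(-13737 + 2*45*(20 + 84)) = (202 + 48643)/(-13737 + 2*45*104) = 48845/(-13737 + 9360) = 48845/(-4377) = 48845*(-1/4377) = -48845/4377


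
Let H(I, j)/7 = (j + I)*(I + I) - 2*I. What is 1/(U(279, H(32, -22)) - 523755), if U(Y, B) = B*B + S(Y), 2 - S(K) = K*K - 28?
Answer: 1/15655458 ≈ 6.3876e-8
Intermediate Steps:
S(K) = 30 - K**2 (S(K) = 2 - (K*K - 28) = 2 - (K**2 - 28) = 2 - (-28 + K**2) = 2 + (28 - K**2) = 30 - K**2)
H(I, j) = -14*I + 14*I*(I + j) (H(I, j) = 7*((j + I)*(I + I) - 2*I) = 7*((I + j)*(2*I) - 2*I) = 7*(2*I*(I + j) - 2*I) = 7*(-2*I + 2*I*(I + j)) = -14*I + 14*I*(I + j))
U(Y, B) = 30 + B**2 - Y**2 (U(Y, B) = B*B + (30 - Y**2) = B**2 + (30 - Y**2) = 30 + B**2 - Y**2)
1/(U(279, H(32, -22)) - 523755) = 1/((30 + (14*32*(-1 + 32 - 22))**2 - 1*279**2) - 523755) = 1/((30 + (14*32*9)**2 - 1*77841) - 523755) = 1/((30 + 4032**2 - 77841) - 523755) = 1/((30 + 16257024 - 77841) - 523755) = 1/(16179213 - 523755) = 1/15655458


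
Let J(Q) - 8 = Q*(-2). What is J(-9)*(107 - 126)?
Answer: -494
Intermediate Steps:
J(Q) = 8 - 2*Q (J(Q) = 8 + Q*(-2) = 8 - 2*Q)
J(-9)*(107 - 126) = (8 - 2*(-9))*(107 - 126) = (8 + 18)*(-19) = 26*(-19) = -494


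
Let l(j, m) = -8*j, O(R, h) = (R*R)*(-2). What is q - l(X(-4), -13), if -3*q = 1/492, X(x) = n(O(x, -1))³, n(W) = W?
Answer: -386924545/1476 ≈ -2.6214e+5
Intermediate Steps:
O(R, h) = -2*R² (O(R, h) = R²*(-2) = -2*R²)
X(x) = -8*x⁶ (X(x) = (-2*x²)³ = -8*x⁶)
q = -1/1476 (q = -⅓/492 = -⅓*1/492 = -1/1476 ≈ -0.00067751)
q - l(X(-4), -13) = -1/1476 - (-8)*(-8*(-4)⁶) = -1/1476 - (-8)*(-8*4096) = -1/1476 - (-8)*(-32768) = -1/1476 - 1*262144 = -1/1476 - 262144 = -386924545/1476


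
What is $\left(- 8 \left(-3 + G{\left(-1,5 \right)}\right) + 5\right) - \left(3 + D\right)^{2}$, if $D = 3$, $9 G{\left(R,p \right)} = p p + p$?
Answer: $- \frac{101}{3} \approx -33.667$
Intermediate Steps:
$G{\left(R,p \right)} = \frac{p}{9} + \frac{p^{2}}{9}$ ($G{\left(R,p \right)} = \frac{p p + p}{9} = \frac{p^{2} + p}{9} = \frac{p + p^{2}}{9} = \frac{p}{9} + \frac{p^{2}}{9}$)
$\left(- 8 \left(-3 + G{\left(-1,5 \right)}\right) + 5\right) - \left(3 + D\right)^{2} = \left(- 8 \left(-3 + \frac{1}{9} \cdot 5 \left(1 + 5\right)\right) + 5\right) - \left(3 + 3\right)^{2} = \left(- 8 \left(-3 + \frac{1}{9} \cdot 5 \cdot 6\right) + 5\right) - 6^{2} = \left(- 8 \left(-3 + \frac{10}{3}\right) + 5\right) - 36 = \left(\left(-8\right) \frac{1}{3} + 5\right) - 36 = \left(- \frac{8}{3} + 5\right) - 36 = \frac{7}{3} - 36 = - \frac{101}{3}$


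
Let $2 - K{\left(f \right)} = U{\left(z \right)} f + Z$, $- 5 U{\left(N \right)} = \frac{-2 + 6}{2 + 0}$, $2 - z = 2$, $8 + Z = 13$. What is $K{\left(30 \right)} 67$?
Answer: $603$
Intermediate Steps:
$Z = 5$ ($Z = -8 + 13 = 5$)
$z = 0$ ($z = 2 - 2 = 0$)
$U{\left(N \right)} = - \frac{2}{5}$ ($U{\left(N \right)} = - \frac{\left(-2 + 6\right) \frac{1}{2 + 0}}{5} = - \frac{4 \cdot \frac{1}{2}}{5} = \left(- \frac{1}{5}\right) 2 = - \frac{2}{5}$)
$K{\left(f \right)} = -3 + \frac{2 f}{5}$ ($K{\left(f \right)} = 2 - \left(- \frac{2 f}{5} + 5\right) = 2 - \left(5 - \frac{2 f}{5}\right) = 2 + \left(-5 + \frac{2 f}{5}\right) = -3 + \frac{2 f}{5}$)
$K{\left(30 \right)} 67 = \left(-3 + \frac{2}{5} \cdot 30\right) 67 = \left(-3 + 12\right) 67 = 9 \cdot 67 = 603$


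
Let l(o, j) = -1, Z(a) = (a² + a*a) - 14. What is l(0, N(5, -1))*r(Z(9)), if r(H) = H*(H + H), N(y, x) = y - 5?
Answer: -43808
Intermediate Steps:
Z(a) = -14 + 2*a² (Z(a) = (a² + a²) - 14 = 2*a² - 14 = -14 + 2*a²)
N(y, x) = -5 + y
r(H) = 2*H² (r(H) = H*(2*H) = 2*H²)
l(0, N(5, -1))*r(Z(9)) = -2*(-14 + 2*9²)² = -2*(-14 + 2*81)² = -2*(-14 + 162)² = -2*148² = -2*21904 = -1*43808 = -43808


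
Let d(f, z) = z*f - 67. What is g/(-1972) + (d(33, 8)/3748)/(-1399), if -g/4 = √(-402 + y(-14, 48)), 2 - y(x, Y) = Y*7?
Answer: -197/5243452 + 4*I*√46/493 ≈ -3.7571e-5 + 0.055029*I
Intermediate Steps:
d(f, z) = -67 + f*z (d(f, z) = f*z - 67 = -67 + f*z)
y(x, Y) = 2 - 7*Y (y(x, Y) = 2 - Y*7 = 2 - 7*Y)
g = -16*I*√46 (g = -4*√(-402 + (2 - 7*48)) = -4*√(-402 + (2 - 336)) = -4*√(-402 - 334) = -16*I*√46 ≈ -108.52*I)
g/(-1972) + (d(33, 8)/3748)/(-1399) = -16*I*√46/(-1972) + ((-67 + 33*8)/3748)/(-1399) = -16*I*√46*(-1/1972) + ((-67 + 264)*(1/3748))*(-1/1399) = 4*I*√46/493 + (197*(1/3748))*(-1/1399) = 4*I*√46/493 + (197/3748)*(-1/1399) = 4*I*√46/493 - 197/5243452 = -197/5243452 + 4*I*√46/493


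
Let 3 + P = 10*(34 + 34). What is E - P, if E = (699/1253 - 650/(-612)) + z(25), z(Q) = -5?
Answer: -260869957/383418 ≈ -680.38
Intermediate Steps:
P = 677 (P = -3 + 10*(34 + 34) = -3 + 10*68 = -3 + 680 = 677)
E = -1295971/383418 (E = (699/1253 - 650/(-612)) - 5 = (699*(1/1253) - 650*(-1/612)) - 5 = (699/1253 + 325/306) - 5 = 621119/383418 - 5 = -1295971/383418 ≈ -3.3800)
E - P = -1295971/383418 - 1*677 = -1295971/383418 - 677 = -260869957/383418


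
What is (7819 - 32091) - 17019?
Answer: -41291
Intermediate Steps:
(7819 - 32091) - 17019 = -24272 - 17019 = -41291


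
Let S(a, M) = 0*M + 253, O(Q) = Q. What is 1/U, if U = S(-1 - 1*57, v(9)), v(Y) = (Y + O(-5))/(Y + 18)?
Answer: 1/253 ≈ 0.0039526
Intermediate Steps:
v(Y) = (-5 + Y)/(18 + Y) (v(Y) = (Y - 5)/(Y + 18) = (-5 + Y)/(18 + Y))
S(a, M) = 253 (S(a, M) = 0 + 253 = 253)
U = 253
1/U = 1/253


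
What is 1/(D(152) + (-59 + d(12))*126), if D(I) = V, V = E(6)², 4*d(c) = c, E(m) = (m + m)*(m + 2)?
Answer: 1/2160 ≈ 0.00046296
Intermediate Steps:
E(m) = 2*m*(2 + m) (E(m) = (2*m)*(2 + m) = 2*m*(2 + m))
d(c) = c/4
V = 9216 (V = (2*6*(2 + 6))² = (2*6*8)² = 96² = 9216)
D(I) = 9216
1/(D(152) + (-59 + d(12))*126) = 1/(9216 + (-59 + (¼)*12)*126) = 1/(9216 + (-59 + 3)*126) = 1/(9216 - 56*126) = 1/(9216 - 7056) = 1/2160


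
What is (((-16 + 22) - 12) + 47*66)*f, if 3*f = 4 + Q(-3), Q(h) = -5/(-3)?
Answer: 5848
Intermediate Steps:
Q(h) = 5/3 (Q(h) = -5*(-⅓) = 5/3)
f = 17/9 (f = (4 + 5/3)/3 = (⅓)*(17/3) = 17/9 ≈ 1.8889)
(((-16 + 22) - 12) + 47*66)*f = (((-16 + 22) - 12) + 47*66)*(17/9) = ((6 - 12) + 3102)*(17/9) = (-6 + 3102)*(17/9) = 3096*(17/9) = 5848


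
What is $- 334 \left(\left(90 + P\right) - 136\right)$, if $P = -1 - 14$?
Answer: $20374$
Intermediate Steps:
$P = -15$ ($P = -1 - 14 = -15$)
$- 334 \left(\left(90 + P\right) - 136\right) = - 334 \left(\left(90 - 15\right) - 136\right) = - 334 \left(75 - 136\right) = \left(-334\right) \left(-61\right) = 20374$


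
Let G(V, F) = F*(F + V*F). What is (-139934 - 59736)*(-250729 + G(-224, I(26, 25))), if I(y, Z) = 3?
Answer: 50463797120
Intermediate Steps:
G(V, F) = F*(F + F*V)
(-139934 - 59736)*(-250729 + G(-224, I(26, 25))) = (-139934 - 59736)*(-250729 + 3**2*(1 - 224)) = -199670*(-250729 + 9*(-223)) = -199670*(-250729 - 2007) = -199670*(-252736) = 50463797120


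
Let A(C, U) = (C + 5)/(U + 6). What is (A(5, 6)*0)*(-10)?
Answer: 0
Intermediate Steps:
A(C, U) = (5 + C)/(6 + U)
(A(5, 6)*0)*(-10) = (((5 + 5)/(6 + 6))*0)*(-10) = ((10/12)*0)*(-10) = (((1/12)*10)*0)*(-10) = ((⅚)*0)*(-10) = 0*(-10) = 0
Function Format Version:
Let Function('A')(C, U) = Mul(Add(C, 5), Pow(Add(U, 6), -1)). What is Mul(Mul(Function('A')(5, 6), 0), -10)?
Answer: 0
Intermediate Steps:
Function('A')(C, U) = Mul(Pow(Add(6, U), -1), Add(5, C)) (Function('A')(C, U) = Mul(Add(5, C), Pow(Add(6, U), -1)) = Mul(Pow(Add(6, U), -1), Add(5, C)))
Mul(Mul(Function('A')(5, 6), 0), -10) = Mul(Mul(Mul(Pow(Add(6, 6), -1), Add(5, 5)), 0), -10) = Mul(Mul(Mul(Pow(12, -1), 10), 0), -10) = Mul(Mul(Mul(Rational(1, 12), 10), 0), -10) = Mul(Mul(Rational(5, 6), 0), -10) = Mul(0, -10) = 0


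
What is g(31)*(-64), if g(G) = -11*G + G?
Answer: 19840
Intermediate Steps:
g(G) = -10*G
g(31)*(-64) = -10*31*(-64) = -310*(-64) = 19840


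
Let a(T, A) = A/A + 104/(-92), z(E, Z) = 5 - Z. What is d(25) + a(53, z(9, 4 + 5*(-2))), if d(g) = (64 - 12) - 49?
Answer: 66/23 ≈ 2.8696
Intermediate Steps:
a(T, A) = -3/23 (a(T, A) = 1 + 104*(-1/92) = 1 - 26/23 = -3/23)
d(g) = 3 (d(g) = 52 - 49 = 3)
d(25) + a(53, z(9, 4 + 5*(-2))) = 3 - 3/23 = 66/23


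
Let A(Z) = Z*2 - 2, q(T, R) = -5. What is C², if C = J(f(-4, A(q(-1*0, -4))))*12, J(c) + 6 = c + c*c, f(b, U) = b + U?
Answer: 7884864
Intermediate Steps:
A(Z) = -2 + 2*Z (A(Z) = 2*Z - 2 = -2 + 2*Z)
f(b, U) = U + b
J(c) = -6 + c + c² (J(c) = -6 + (c + c*c) = -6 + (c + c²) = -6 + c + c²)
C = 2808 (C = (-6 + ((-2 + 2*(-5)) - 4) + ((-2 + 2*(-5)) - 4)²)*12 = (-6 + ((-2 - 10) - 4) + ((-2 - 10) - 4)²)*12 = (-6 + (-12 - 4) + (-12 - 4)²)*12 = (-6 - 16 + (-16)²)*12 = (-6 - 16 + 256)*12 = 234*12 = 2808)
C² = 2808² = 7884864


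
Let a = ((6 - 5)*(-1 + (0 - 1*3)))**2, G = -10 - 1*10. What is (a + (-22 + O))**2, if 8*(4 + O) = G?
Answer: 625/4 ≈ 156.25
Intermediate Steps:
G = -20 (G = -10 - 10 = -20)
O = -13/2 (O = -4 + (1/8)*(-20) = -4 - 5/2 = -13/2 ≈ -6.5000)
a = 16 (a = (1*(-1 + (0 - 3)))**2 = (1*(-1 - 3))**2 = (1*(-4))**2 = (-4)**2 = 16)
(a + (-22 + O))**2 = (16 + (-22 - 13/2))**2 = (16 - 57/2)**2 = (-25/2)**2 = 625/4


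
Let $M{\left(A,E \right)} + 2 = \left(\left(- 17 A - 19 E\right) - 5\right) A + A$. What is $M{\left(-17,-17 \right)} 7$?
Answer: $-72366$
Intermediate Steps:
$M{\left(A,E \right)} = -2 + A + A \left(-5 - 19 E - 17 A\right)$ ($M{\left(A,E \right)} = -2 + \left(\left(\left(- 17 A - 19 E\right) - 5\right) A + A\right) = -2 + \left(\left(\left(- 19 E - 17 A\right) - 5\right) A + A\right) = -2 + \left(\left(-5 - 19 E - 17 A\right) A + A\right) = -2 + \left(A \left(-5 - 19 E - 17 A\right) + A\right) = -2 + \left(A + A \left(-5 - 19 E - 17 A\right)\right) = -2 + A + A \left(-5 - 19 E - 17 A\right)$)
$M{\left(-17,-17 \right)} 7 = \left(-2 - 17 \left(-17\right)^{2} - -68 - \left(-323\right) \left(-17\right)\right) 7 = \left(-2 - 4913 + 68 - 5491\right) 7 = \left(-10338\right) 7 = -72366$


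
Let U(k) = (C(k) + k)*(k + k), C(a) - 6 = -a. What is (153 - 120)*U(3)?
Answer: 1188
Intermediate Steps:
C(a) = 6 - a
U(k) = 12*k (U(k) = ((6 - k) + k)*(k + k) = 6*(2*k) = 12*k)
(153 - 120)*U(3) = (153 - 120)*(12*3) = 33*36 = 1188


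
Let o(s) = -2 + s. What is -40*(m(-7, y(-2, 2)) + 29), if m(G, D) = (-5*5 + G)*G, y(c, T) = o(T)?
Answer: -10120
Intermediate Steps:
y(c, T) = -2 + T
m(G, D) = G*(-25 + G) (m(G, D) = (-25 + G)*G = G*(-25 + G))
-40*(m(-7, y(-2, 2)) + 29) = -40*(-7*(-25 - 7) + 29) = -40*(-7*(-32) + 29) = -40*(224 + 29) = -40*253 = -10120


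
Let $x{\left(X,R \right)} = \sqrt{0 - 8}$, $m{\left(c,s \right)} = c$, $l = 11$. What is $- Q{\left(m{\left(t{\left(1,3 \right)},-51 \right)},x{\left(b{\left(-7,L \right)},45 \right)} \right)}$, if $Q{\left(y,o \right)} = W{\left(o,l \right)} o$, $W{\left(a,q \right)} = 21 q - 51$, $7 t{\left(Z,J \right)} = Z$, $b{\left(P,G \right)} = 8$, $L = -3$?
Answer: $- 360 i \sqrt{2} \approx - 509.12 i$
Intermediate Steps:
$t{\left(Z,J \right)} = \frac{Z}{7}$
$W{\left(a,q \right)} = -51 + 21 q$
$x{\left(X,R \right)} = 2 i \sqrt{2}$ ($x{\left(X,R \right)} = \sqrt{-8} = 2 i \sqrt{2}$)
$Q{\left(y,o \right)} = 180 o$ ($Q{\left(y,o \right)} = \left(-51 + 21 \cdot 11\right) o = \left(-51 + 231\right) o = 180 o$)
$- Q{\left(m{\left(t{\left(1,3 \right)},-51 \right)},x{\left(b{\left(-7,L \right)},45 \right)} \right)} = - 180 \cdot 2 i \sqrt{2} = - 360 i \sqrt{2}$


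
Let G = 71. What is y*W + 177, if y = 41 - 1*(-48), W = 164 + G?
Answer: 21092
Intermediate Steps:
W = 235 (W = 164 + 71 = 235)
y = 89 (y = 41 + 48 = 89)
y*W + 177 = 89*235 + 177 = 20915 + 177 = 21092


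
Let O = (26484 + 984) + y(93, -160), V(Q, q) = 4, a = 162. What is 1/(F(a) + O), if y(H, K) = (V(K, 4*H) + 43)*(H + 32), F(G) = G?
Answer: 1/33505 ≈ 2.9846e-5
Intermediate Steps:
y(H, K) = 1504 + 47*H (y(H, K) = (4 + 43)*(H + 32) = 47*(32 + H) = 1504 + 47*H)
O = 33343 (O = (26484 + 984) + (1504 + 47*93) = 27468 + (1504 + 4371) = 27468 + 5875 = 33343)
1/(F(a) + O) = 1/(162 + 33343) = 1/33505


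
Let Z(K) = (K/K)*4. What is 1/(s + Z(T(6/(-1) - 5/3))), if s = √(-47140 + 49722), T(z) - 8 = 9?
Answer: -2/1283 + √2582/2566 ≈ 0.018244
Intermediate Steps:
T(z) = 17 (T(z) = 8 + 9 = 17)
s = √2582 ≈ 50.813
Z(K) = 4 (Z(K) = 1*4 = 4)
1/(s + Z(T(6/(-1) - 5/3))) = 1/(√2582 + 4) = 1/(4 + √2582)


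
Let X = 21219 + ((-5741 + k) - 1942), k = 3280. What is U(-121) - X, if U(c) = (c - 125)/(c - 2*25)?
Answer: -958430/57 ≈ -16815.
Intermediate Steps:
U(c) = (-125 + c)/(-50 + c) (U(c) = (-125 + c)/(c - 50) = (-125 + c)/(-50 + c))
X = 16816 (X = 21219 + ((-5741 + 3280) - 1942) = 21219 + (-2461 - 1942) = 21219 - 4403 = 16816)
U(-121) - X = (-125 - 121)/(-50 - 121) - 1*16816 = -246/(-171) - 16816 = -1/171*(-246) - 16816 = 82/57 - 16816 = -958430/57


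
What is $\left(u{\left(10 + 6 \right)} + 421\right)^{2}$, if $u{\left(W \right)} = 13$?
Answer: $188356$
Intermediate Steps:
$\left(u{\left(10 + 6 \right)} + 421\right)^{2} = \left(13 + 421\right)^{2} = 434^{2} = 188356$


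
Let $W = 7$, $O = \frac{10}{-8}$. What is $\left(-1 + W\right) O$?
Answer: $- \frac{15}{2} \approx -7.5$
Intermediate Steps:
$O = - \frac{5}{4}$ ($O = 10 \left(- \frac{1}{8}\right) = - \frac{5}{4} \approx -1.25$)
$\left(-1 + W\right) O = \left(-1 + 7\right) \left(- \frac{5}{4}\right) = 6 \left(- \frac{5}{4}\right) = - \frac{15}{2}$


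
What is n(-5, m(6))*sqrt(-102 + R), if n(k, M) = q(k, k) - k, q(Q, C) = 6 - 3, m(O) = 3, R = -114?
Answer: 48*I*sqrt(6) ≈ 117.58*I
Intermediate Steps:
q(Q, C) = 3
n(k, M) = 3 - k
n(-5, m(6))*sqrt(-102 + R) = (3 - 1*(-5))*sqrt(-102 - 114) = (3 + 5)*sqrt(-216) = 8*(6*I*sqrt(6)) = 48*I*sqrt(6)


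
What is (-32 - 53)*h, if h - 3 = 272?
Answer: -23375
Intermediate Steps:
h = 275 (h = 3 + 272 = 275)
(-32 - 53)*h = (-32 - 53)*275 = -85*275 = -23375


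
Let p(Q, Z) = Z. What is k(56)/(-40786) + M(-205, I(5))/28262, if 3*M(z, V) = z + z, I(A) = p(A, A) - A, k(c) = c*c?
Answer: -70652789/864520449 ≈ -0.081725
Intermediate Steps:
k(c) = c**2
I(A) = 0 (I(A) = A - A = 0)
M(z, V) = 2*z/3 (M(z, V) = (z + z)/3 = (2*z)/3 = 2*z/3)
k(56)/(-40786) + M(-205, I(5))/28262 = 56**2/(-40786) + ((2/3)*(-205))/28262 = 3136*(-1/40786) - 410/3*1/28262 = -1568/20393 - 205/42393 = -70652789/864520449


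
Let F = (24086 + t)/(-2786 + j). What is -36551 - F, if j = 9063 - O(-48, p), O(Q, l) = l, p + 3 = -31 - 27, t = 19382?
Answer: -115851853/3169 ≈ -36558.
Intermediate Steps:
p = -61 (p = -3 + (-31 - 27) = -3 - 58 = -61)
j = 9124 (j = 9063 - 1*(-61) = 9063 + 61 = 9124)
F = 21734/3169 (F = (24086 + 19382)/(-2786 + 9124) = 43468/6338 = 43468*(1/6338) = 21734/3169 ≈ 6.8583)
-36551 - F = -36551 - 1*21734/3169 = -36551 - 21734/3169 = -115851853/3169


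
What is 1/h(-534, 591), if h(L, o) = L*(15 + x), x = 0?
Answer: -1/8010 ≈ -0.00012484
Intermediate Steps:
h(L, o) = 15*L (h(L, o) = L*(15 + 0) = L*15 = 15*L)
1/h(-534, 591) = 1/(15*(-534)) = 1/(-8010) = -1/8010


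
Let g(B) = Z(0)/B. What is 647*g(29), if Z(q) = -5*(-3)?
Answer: 9705/29 ≈ 334.66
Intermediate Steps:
Z(q) = 15
g(B) = 15/B
647*g(29) = 647*(15/29) = 9705/29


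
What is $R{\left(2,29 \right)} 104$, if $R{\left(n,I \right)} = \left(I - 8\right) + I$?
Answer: $5200$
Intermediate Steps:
$R{\left(n,I \right)} = -8 + 2 I$ ($R{\left(n,I \right)} = \left(-8 + I\right) + I = -8 + 2 I$)
$R{\left(2,29 \right)} 104 = \left(-8 + 2 \cdot 29\right) 104 = \left(-8 + 58\right) 104 = 50 \cdot 104 = 5200$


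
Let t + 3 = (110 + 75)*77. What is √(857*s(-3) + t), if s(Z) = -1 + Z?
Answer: √10814 ≈ 103.99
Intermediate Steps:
t = 14242 (t = -3 + (110 + 75)*77 = -3 + 185*77 = -3 + 14245 = 14242)
√(857*s(-3) + t) = √(857*(-1 - 3) + 14242) = √(857*(-4) + 14242) = √(-3428 + 14242) = √10814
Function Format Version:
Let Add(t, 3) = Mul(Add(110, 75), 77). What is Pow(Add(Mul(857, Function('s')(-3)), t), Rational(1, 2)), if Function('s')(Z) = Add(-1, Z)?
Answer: Pow(10814, Rational(1, 2)) ≈ 103.99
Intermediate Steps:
t = 14242 (t = Add(-3, Mul(Add(110, 75), 77)) = Add(-3, Mul(185, 77)) = Add(-3, 14245) = 14242)
Pow(Add(Mul(857, Function('s')(-3)), t), Rational(1, 2)) = Pow(Add(Mul(857, Add(-1, -3)), 14242), Rational(1, 2)) = Pow(Add(Mul(857, -4), 14242), Rational(1, 2)) = Pow(Add(-3428, 14242), Rational(1, 2)) = Pow(10814, Rational(1, 2))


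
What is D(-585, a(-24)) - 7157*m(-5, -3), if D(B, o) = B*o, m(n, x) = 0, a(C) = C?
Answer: 14040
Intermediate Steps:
D(-585, a(-24)) - 7157*m(-5, -3) = -585*(-24) - 7157*0 = 14040 + 0 = 14040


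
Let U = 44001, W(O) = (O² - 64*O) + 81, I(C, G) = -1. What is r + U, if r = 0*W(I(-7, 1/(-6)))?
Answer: 44001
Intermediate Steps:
W(O) = 81 + O² - 64*O
r = 0 (r = 0*(81 + (-1)² - 64*(-1)) = 0*(81 + 1 + 64) = 0*146 = 0)
r + U = 0 + 44001 = 44001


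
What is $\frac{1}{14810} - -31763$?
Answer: $\frac{470410031}{14810} \approx 31763.0$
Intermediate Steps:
$\frac{1}{14810} - -31763 = \frac{1}{14810} + 31763 = \frac{470410031}{14810}$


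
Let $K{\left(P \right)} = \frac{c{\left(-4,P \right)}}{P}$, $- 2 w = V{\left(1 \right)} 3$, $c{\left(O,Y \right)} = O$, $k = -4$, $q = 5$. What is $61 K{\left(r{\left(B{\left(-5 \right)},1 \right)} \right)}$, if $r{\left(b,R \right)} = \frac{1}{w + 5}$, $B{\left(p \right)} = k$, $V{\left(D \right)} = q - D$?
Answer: $244$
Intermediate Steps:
$V{\left(D \right)} = 5 - D$
$B{\left(p \right)} = -4$
$w = -6$ ($w = - \frac{\left(5 - 1\right) 3}{2} = - \frac{4 \cdot 3}{2} = \left(- \frac{1}{2}\right) 12 = -6$)
$r{\left(b,R \right)} = -1$ ($r{\left(b,R \right)} = \frac{1}{-6 + 5} = \frac{1}{-1} = -1$)
$K{\left(P \right)} = - \frac{4}{P}$
$61 K{\left(r{\left(B{\left(-5 \right)},1 \right)} \right)} = 61 \left(- \frac{4}{-1}\right) = 61 \left(\left(-4\right) \left(-1\right)\right) = 61 \cdot 4 = 244$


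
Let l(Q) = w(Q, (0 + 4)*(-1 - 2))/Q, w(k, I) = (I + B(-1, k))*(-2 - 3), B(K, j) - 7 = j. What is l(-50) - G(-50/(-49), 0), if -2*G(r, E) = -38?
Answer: -49/2 ≈ -24.500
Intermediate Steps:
B(K, j) = 7 + j
G(r, E) = 19 (G(r, E) = -1/2*(-38) = 19)
w(k, I) = -35 - 5*I - 5*k (w(k, I) = (I + (7 + k))*(-2 - 3) = (7 + I + k)*(-5) = -35 - 5*I - 5*k)
l(Q) = (25 - 5*Q)/Q (l(Q) = (-35 - 5*(0 + 4)*(-1 - 2) - 5*Q)/Q = (-35 - 20*(-3) - 5*Q)/Q = (-35 - 5*(-12) - 5*Q)/Q = (-35 + 60 - 5*Q)/Q = (25 - 5*Q)/Q)
l(-50) - G(-50/(-49), 0) = (-5 + 25/(-50)) - 1*19 = (-5 + 25*(-1/50)) - 19 = (-5 - 1/2) - 19 = -11/2 - 19 = -49/2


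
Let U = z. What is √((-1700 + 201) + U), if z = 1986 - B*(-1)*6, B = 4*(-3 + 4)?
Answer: √511 ≈ 22.605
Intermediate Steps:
B = 4 (B = 4*1 = 4)
z = 2010 (z = 1986 - 4*(-1)*6 = 1986 - (-4)*6 = 1986 - 1*(-24) = 1986 + 24 = 2010)
U = 2010
√((-1700 + 201) + U) = √((-1700 + 201) + 2010) = √(-1499 + 2010) = √511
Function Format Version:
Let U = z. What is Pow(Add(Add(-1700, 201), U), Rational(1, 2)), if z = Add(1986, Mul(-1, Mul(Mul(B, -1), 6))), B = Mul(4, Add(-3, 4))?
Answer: Pow(511, Rational(1, 2)) ≈ 22.605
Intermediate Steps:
B = 4 (B = Mul(4, 1) = 4)
z = 2010 (z = Add(1986, Mul(-1, Mul(Mul(4, -1), 6))) = Add(1986, Mul(-1, Mul(-4, 6))) = Add(1986, Mul(-1, -24)) = Add(1986, 24) = 2010)
U = 2010
Pow(Add(Add(-1700, 201), U), Rational(1, 2)) = Pow(Add(Add(-1700, 201), 2010), Rational(1, 2)) = Pow(Add(-1499, 2010), Rational(1, 2)) = Pow(511, Rational(1, 2))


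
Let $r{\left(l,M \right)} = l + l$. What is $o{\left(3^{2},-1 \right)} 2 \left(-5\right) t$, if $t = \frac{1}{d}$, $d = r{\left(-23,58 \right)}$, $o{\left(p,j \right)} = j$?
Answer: $- \frac{5}{23} \approx -0.21739$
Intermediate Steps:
$r{\left(l,M \right)} = 2 l$
$d = -46$ ($d = 2 \left(-23\right) = -46$)
$t = - \frac{1}{46}$ ($t = \frac{1}{-46} = - \frac{1}{46} \approx -0.021739$)
$o{\left(3^{2},-1 \right)} 2 \left(-5\right) t = \left(-1\right) 2 \left(-5\right) \left(- \frac{1}{46}\right) = \left(-2\right) \left(-5\right) \left(- \frac{1}{46}\right) = 10 \left(- \frac{1}{46}\right) = - \frac{5}{23}$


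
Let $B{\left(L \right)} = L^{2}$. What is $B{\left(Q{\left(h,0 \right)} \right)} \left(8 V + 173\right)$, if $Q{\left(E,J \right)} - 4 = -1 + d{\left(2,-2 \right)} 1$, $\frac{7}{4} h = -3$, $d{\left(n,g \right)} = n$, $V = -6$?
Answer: $3125$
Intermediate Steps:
$h = - \frac{12}{7}$ ($h = \frac{4}{7} \left(-3\right) = - \frac{12}{7} \approx -1.7143$)
$Q{\left(E,J \right)} = 5$ ($Q{\left(E,J \right)} = 4 + \left(-1 + 2 \cdot 1\right) = 4 + \left(-1 + 2\right) = 4 + 1 = 5$)
$B{\left(Q{\left(h,0 \right)} \right)} \left(8 V + 173\right) = 5^{2} \left(8 \left(-6\right) + 173\right) = 25 \left(-48 + 173\right) = 25 \cdot 125 = 3125$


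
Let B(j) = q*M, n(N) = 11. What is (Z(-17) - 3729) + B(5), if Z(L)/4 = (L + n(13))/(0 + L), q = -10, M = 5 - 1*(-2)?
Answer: -64559/17 ≈ -3797.6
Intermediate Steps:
M = 7 (M = 5 + 2 = 7)
B(j) = -70 (B(j) = -10*7 = -70)
Z(L) = 4*(11 + L)/L (Z(L) = 4*((L + 11)/(0 + L)) = 4*((11 + L)/L) = 4*(11 + L)/L)
(Z(-17) - 3729) + B(5) = ((4 + 44/(-17)) - 3729) - 70 = ((4 + 44*(-1/17)) - 3729) - 70 = ((4 - 44/17) - 3729) - 70 = (24/17 - 3729) - 70 = -63369/17 - 70 = -64559/17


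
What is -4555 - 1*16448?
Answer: -21003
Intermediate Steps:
-4555 - 1*16448 = -4555 - 16448 = -21003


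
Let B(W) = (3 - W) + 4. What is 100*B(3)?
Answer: 400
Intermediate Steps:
B(W) = 7 - W
100*B(3) = 100*(7 - 1*3) = 100*(7 - 3) = 100*4 = 400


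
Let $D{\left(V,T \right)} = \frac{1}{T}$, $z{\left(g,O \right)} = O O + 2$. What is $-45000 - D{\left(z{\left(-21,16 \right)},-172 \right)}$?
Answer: $- \frac{7739999}{172} \approx -45000.0$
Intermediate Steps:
$z{\left(g,O \right)} = 2 + O^{2}$ ($z{\left(g,O \right)} = O^{2} + 2 = 2 + O^{2}$)
$-45000 - D{\left(z{\left(-21,16 \right)},-172 \right)} = -45000 - \frac{1}{-172} = -45000 - - \frac{1}{172} = -45000 + \frac{1}{172} = - \frac{7739999}{172}$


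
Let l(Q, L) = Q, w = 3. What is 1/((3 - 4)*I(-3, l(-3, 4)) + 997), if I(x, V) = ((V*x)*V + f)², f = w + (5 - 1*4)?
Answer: 1/468 ≈ 0.0021368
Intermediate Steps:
f = 4 (f = 3 + (5 - 1*4) = 3 + (5 - 4) = 3 + 1 = 4)
I(x, V) = (4 + x*V²)² (I(x, V) = ((V*x)*V + 4)² = (x*V² + 4)² = (4 + x*V²)²)
1/((3 - 4)*I(-3, l(-3, 4)) + 997) = 1/((3 - 4)*(4 - 3*(-3)²)² + 997) = 1/(-(4 - 3*9)² + 997) = 1/(-(4 - 27)² + 997) = 1/(-1*(-23)² + 997) = 1/(-1*529 + 997) = 1/(-529 + 997) = 1/468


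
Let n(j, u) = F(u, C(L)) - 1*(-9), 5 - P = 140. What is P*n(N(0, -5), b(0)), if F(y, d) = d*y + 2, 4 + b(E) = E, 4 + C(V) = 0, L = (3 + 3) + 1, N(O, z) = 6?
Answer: -3645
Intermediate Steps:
L = 7 (L = 6 + 1 = 7)
C(V) = -4 (C(V) = -4 + 0 = -4)
b(E) = -4 + E
F(y, d) = 2 + d*y
P = -135 (P = 5 - 1*140 = 5 - 140 = -135)
n(j, u) = 11 - 4*u (n(j, u) = (2 - 4*u) - 1*(-9) = (2 - 4*u) + 9 = 11 - 4*u)
P*n(N(0, -5), b(0)) = -135*(11 - 4*(-4 + 0)) = -135*(11 - 4*(-4)) = -135*(11 + 16) = -135*27 = -3645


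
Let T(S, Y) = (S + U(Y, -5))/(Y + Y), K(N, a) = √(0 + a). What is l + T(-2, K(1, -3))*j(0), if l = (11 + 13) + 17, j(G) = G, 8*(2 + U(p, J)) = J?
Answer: 41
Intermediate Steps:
K(N, a) = √a
U(p, J) = -2 + J/8
l = 41 (l = 24 + 17 = 41)
T(S, Y) = (-21/8 + S)/(2*Y) (T(S, Y) = (S + (-2 + (⅛)*(-5)))/(Y + Y) = (S + (-2 - 5/8))/((2*Y)) = (S - 21/8)*(1/(2*Y)) = (-21/8 + S)*(1/(2*Y)) = (-21/8 + S)/(2*Y))
l + T(-2, K(1, -3))*j(0) = 41 + ((-21 + 8*(-2))/(16*(√(-3))))*0 = 41 + ((-21 - 16)/(16*((I*√3))))*0 = 41 + ((1/16)*(-I*√3/3)*(-37))*0 = 41 + (37*I*√3/48)*0 = 41 + 0 = 41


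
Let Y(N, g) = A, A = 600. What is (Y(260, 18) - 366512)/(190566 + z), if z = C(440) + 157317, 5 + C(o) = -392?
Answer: -182956/173743 ≈ -1.0530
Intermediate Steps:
C(o) = -397 (C(o) = -5 - 392 = -397)
Y(N, g) = 600
z = 156920 (z = -397 + 157317 = 156920)
(Y(260, 18) - 366512)/(190566 + z) = (600 - 366512)/(190566 + 156920) = -365912/347486 = -365912*1/347486 = -182956/173743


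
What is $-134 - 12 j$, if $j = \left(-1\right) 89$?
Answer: $934$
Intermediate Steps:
$j = -89$
$-134 - 12 j = -134 - -1068 = -134 + 1068 = 934$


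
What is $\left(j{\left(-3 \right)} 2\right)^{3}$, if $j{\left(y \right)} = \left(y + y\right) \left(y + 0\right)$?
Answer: $46656$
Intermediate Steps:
$j{\left(y \right)} = 2 y^{2}$ ($j{\left(y \right)} = 2 y y = 2 y^{2}$)
$\left(j{\left(-3 \right)} 2\right)^{3} = \left(2 \left(-3\right)^{2} \cdot 2\right)^{3} = \left(2 \cdot 9 \cdot 2\right)^{3} = \left(18 \cdot 2\right)^{3} = 36^{3} = 46656$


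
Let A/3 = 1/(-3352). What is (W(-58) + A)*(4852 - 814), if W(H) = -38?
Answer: -257178201/1676 ≈ -1.5345e+5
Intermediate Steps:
A = -3/3352 (A = 3/(-3352) = 3*(-1/3352) = -3/3352 ≈ -0.00089499)
(W(-58) + A)*(4852 - 814) = (-38 - 3/3352)*(4852 - 814) = -127379/3352*4038 = -257178201/1676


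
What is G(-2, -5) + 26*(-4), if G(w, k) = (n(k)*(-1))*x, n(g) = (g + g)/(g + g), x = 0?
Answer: -104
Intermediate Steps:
n(g) = 1 (n(g) = (2*g)/((2*g)) = (2*g)*(1/(2*g)) = 1)
G(w, k) = 0 (G(w, k) = (1*(-1))*0 = -1*0 = 0)
G(-2, -5) + 26*(-4) = 0 + 26*(-4) = 0 - 104 = -104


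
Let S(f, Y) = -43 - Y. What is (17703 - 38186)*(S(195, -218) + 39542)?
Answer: -813523311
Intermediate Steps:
(17703 - 38186)*(S(195, -218) + 39542) = (17703 - 38186)*((-43 - 1*(-218)) + 39542) = -20483*((-43 + 218) + 39542) = -20483*(175 + 39542) = -20483*39717 = -813523311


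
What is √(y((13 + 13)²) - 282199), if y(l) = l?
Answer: I*√281523 ≈ 530.59*I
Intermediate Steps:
√(y((13 + 13)²) - 282199) = √((13 + 13)² - 282199) = √(26² - 282199) = √(676 - 282199) = √(-281523) = I*√281523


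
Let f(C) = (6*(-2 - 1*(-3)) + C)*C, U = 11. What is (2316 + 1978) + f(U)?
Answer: 4481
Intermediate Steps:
f(C) = C*(6 + C) (f(C) = (6*(-2 + 3) + C)*C = (6*1 + C)*C = (6 + C)*C = C*(6 + C))
(2316 + 1978) + f(U) = (2316 + 1978) + 11*(6 + 11) = 4294 + 11*17 = 4294 + 187 = 4481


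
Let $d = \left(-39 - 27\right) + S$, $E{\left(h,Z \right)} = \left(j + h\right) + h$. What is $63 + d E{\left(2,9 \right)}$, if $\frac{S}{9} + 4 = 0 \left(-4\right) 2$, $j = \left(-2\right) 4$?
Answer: $471$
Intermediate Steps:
$j = -8$
$E{\left(h,Z \right)} = -8 + 2 h$ ($E{\left(h,Z \right)} = \left(-8 + h\right) + h = -8 + 2 h$)
$S = -36$ ($S = -36 + 9 \cdot 0 \left(-4\right) 2 = -36 + 9 \cdot 0 \cdot 2 = -36 + 9 \cdot 0 = -36 + 0 = -36$)
$d = -102$ ($d = \left(-39 - 27\right) - 36 = -66 - 36 = -102$)
$63 + d E{\left(2,9 \right)} = 63 - 102 \left(-8 + 2 \cdot 2\right) = 63 - 102 \left(-8 + 4\right) = 63 - -408 = 63 + 408 = 471$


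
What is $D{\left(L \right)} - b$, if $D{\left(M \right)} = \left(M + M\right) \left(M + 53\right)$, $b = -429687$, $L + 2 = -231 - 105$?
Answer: $622347$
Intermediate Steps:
$L = -338$ ($L = -2 - 336 = -338$)
$D{\left(M \right)} = 2 M \left(53 + M\right)$
$D{\left(L \right)} - b = 2 \left(-338\right) \left(53 - 338\right) - -429687 = 2 \left(-338\right) \left(-285\right) + 429687 = 192660 + 429687 = 622347$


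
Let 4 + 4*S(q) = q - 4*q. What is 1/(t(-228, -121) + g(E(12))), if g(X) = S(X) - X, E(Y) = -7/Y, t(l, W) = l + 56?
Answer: -48/8255 ≈ -0.0058147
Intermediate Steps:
S(q) = -1 - 3*q/4 (S(q) = -1 + (q - 4*q)/4 = -1 + (-3*q)/4 = -1 - 3*q/4)
t(l, W) = 56 + l
g(X) = -1 - 7*X/4 (g(X) = (-1 - 3*X/4) - X = -1 - 7*X/4)
1/(t(-228, -121) + g(E(12))) = 1/((56 - 228) + (-1 - (-49)/(4*12))) = 1/(-172 + (-1 - (-49)/(4*12))) = 1/(-172 + (-1 - 7/4*(-7/12))) = 1/(-172 + (-1 + 49/48)) = 1/(-172 + 1/48) = 1/(-8255/48) = -48/8255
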